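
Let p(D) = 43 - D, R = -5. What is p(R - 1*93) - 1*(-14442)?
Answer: 14583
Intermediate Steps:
p(R - 1*93) - 1*(-14442) = (43 - (-5 - 1*93)) - 1*(-14442) = (43 - (-5 - 93)) + 14442 = (43 - 1*(-98)) + 14442 = (43 + 98) + 14442 = 141 + 14442 = 14583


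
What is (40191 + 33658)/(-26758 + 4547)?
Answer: -73849/22211 ≈ -3.3249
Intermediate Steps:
(40191 + 33658)/(-26758 + 4547) = 73849/(-22211) = 73849*(-1/22211) = -73849/22211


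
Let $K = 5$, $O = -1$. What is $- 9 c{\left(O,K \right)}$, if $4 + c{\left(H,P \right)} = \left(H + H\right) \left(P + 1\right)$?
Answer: $144$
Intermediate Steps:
$c{\left(H,P \right)} = -4 + 2 H \left(1 + P\right)$ ($c{\left(H,P \right)} = -4 + \left(H + H\right) \left(P + 1\right) = -4 + 2 H \left(1 + P\right)$)
$- 9 c{\left(O,K \right)} = - 9 \left(-4 + 2 \left(-1\right) + 2 \left(-1\right) 5\right) = - 9 \left(-4 - 2 - 10\right) = \left(-9\right) \left(-16\right) = 144$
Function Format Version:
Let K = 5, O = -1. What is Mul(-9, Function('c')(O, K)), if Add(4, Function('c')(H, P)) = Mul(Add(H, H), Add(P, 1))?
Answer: 144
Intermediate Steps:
Function('c')(H, P) = Add(-4, Mul(2, H, Add(1, P))) (Function('c')(H, P) = Add(-4, Mul(Add(H, H), Add(P, 1))) = Add(-4, Mul(Mul(2, H), Add(1, P))) = Add(-4, Mul(2, H, Add(1, P))))
Mul(-9, Function('c')(O, K)) = Mul(-9, Add(-4, Mul(2, -1), Mul(2, -1, 5))) = Mul(-9, Add(-4, -2, -10)) = Mul(-9, -16) = 144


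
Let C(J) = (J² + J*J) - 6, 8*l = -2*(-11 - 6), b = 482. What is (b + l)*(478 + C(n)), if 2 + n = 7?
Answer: 507645/2 ≈ 2.5382e+5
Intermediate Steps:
n = 5 (n = -2 + 7 = 5)
l = 17/4 (l = (-2*(-11 - 6))/8 = (-2*(-17))/8 = (⅛)*34 = 17/4 ≈ 4.2500)
C(J) = -6 + 2*J² (C(J) = (J² + J²) - 6 = 2*J² - 6 = -6 + 2*J²)
(b + l)*(478 + C(n)) = (482 + 17/4)*(478 + (-6 + 2*5²)) = 1945*(478 + (-6 + 2*25))/4 = 1945*(478 + (-6 + 50))/4 = 1945*(478 + 44)/4 = (1945/4)*522 = 507645/2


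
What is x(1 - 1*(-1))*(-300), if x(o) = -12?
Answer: 3600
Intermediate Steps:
x(1 - 1*(-1))*(-300) = -12*(-300) = 3600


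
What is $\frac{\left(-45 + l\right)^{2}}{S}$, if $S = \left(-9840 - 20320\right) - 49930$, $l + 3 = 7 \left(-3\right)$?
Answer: $- \frac{4761}{80090} \approx -0.059446$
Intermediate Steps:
$l = -24$ ($l = -3 + 7 \left(-3\right) = -3 - 21 = -24$)
$S = -80090$ ($S = -30160 - 49930 = -80090$)
$\frac{\left(-45 + l\right)^{2}}{S} = \frac{\left(-45 - 24\right)^{2}}{-80090} = \left(-69\right)^{2} \left(- \frac{1}{80090}\right) = 4761 \left(- \frac{1}{80090}\right) = - \frac{4761}{80090}$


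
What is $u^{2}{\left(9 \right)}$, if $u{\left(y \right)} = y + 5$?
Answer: $196$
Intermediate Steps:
$u{\left(y \right)} = 5 + y$
$u^{2}{\left(9 \right)} = \left(5 + 9\right)^{2} = 14^{2} = 196$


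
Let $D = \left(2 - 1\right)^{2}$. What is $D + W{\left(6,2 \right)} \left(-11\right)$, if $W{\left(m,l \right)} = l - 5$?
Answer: $34$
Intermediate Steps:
$D = 1$ ($D = 1^{2} = 1$)
$W{\left(m,l \right)} = -5 + l$
$D + W{\left(6,2 \right)} \left(-11\right) = 1 + \left(-5 + 2\right) \left(-11\right) = 1 - -33 = 1 + 33 = 34$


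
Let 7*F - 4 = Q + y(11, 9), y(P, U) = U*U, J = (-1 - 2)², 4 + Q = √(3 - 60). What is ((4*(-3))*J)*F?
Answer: -8748/7 - 108*I*√57/7 ≈ -1249.7 - 116.48*I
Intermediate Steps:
Q = -4 + I*√57 (Q = -4 + √(3 - 60) = -4 + √(-57) = -4 + I*√57 ≈ -4.0 + 7.5498*I)
J = 9 (J = (-3)² = 9)
y(P, U) = U²
F = 81/7 + I*√57/7 (F = 4/7 + ((-4 + I*√57) + 9²)/7 = 4/7 + ((-4 + I*√57) + 81)/7 = 4/7 + (77 + I*√57)/7 = 4/7 + (11 + I*√57/7) = 81/7 + I*√57/7 ≈ 11.571 + 1.0785*I)
((4*(-3))*J)*F = ((4*(-3))*9)*(81/7 + I*√57/7) = (-12*9)*(81/7 + I*√57/7) = -108*(81/7 + I*√57/7) = -8748/7 - 108*I*√57/7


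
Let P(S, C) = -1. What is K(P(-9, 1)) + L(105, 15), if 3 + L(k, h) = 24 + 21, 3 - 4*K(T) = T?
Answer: 43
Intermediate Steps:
K(T) = 3/4 - T/4
L(k, h) = 42 (L(k, h) = -3 + (24 + 21) = -3 + 45 = 42)
K(P(-9, 1)) + L(105, 15) = (3/4 - 1/4*(-1)) + 42 = (3/4 + 1/4) + 42 = 1 + 42 = 43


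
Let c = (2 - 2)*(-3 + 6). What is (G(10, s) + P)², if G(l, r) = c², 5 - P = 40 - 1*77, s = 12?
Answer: 1764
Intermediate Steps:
P = 42 (P = 5 - (40 - 1*77) = 5 - (40 - 77) = 5 - 1*(-37) = 5 + 37 = 42)
c = 0 (c = 0*3 = 0)
G(l, r) = 0 (G(l, r) = 0² = 0)
(G(10, s) + P)² = (0 + 42)² = 42² = 1764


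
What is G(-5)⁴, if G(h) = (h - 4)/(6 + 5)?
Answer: 6561/14641 ≈ 0.44812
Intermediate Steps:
G(h) = -4/11 + h/11 (G(h) = (-4 + h)/11 = (-4 + h)*(1/11) = -4/11 + h/11)
G(-5)⁴ = (-4/11 + (1/11)*(-5))⁴ = (-4/11 - 5/11)⁴ = (-9/11)⁴ = 6561/14641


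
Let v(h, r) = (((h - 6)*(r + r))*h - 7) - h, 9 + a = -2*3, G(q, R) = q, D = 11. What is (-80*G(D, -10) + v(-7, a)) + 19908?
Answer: 16298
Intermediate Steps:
a = -15 (a = -9 - 2*3 = -9 - 6 = -15)
v(h, r) = -7 - h + 2*h*r*(-6 + h) (v(h, r) = (((-6 + h)*(2*r))*h - 7) - h = ((2*r*(-6 + h))*h - 7) - h = (2*h*r*(-6 + h) - 7) - h = (-7 + 2*h*r*(-6 + h)) - h = -7 - h + 2*h*r*(-6 + h))
(-80*G(D, -10) + v(-7, a)) + 19908 = (-80*11 + (-7 - 1*(-7) - 12*(-7)*(-15) + 2*(-15)*(-7)²)) + 19908 = (-880 + (-7 + 7 - 1260 + 2*(-15)*49)) + 19908 = (-880 + (-7 + 7 - 1260 - 1470)) + 19908 = (-880 - 2730) + 19908 = -3610 + 19908 = 16298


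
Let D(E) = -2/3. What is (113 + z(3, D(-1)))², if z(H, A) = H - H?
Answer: 12769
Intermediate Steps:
D(E) = -⅔ (D(E) = -2*⅓ = -⅔)
z(H, A) = 0
(113 + z(3, D(-1)))² = (113 + 0)² = 113² = 12769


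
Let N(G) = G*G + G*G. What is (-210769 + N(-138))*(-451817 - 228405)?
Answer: 117461415182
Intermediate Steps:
N(G) = 2*G² (N(G) = G² + G² = 2*G²)
(-210769 + N(-138))*(-451817 - 228405) = (-210769 + 2*(-138)²)*(-451817 - 228405) = (-210769 + 2*19044)*(-680222) = (-210769 + 38088)*(-680222) = -172681*(-680222) = 117461415182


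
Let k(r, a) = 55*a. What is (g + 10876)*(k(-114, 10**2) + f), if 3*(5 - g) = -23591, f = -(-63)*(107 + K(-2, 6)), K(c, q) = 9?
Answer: 720245072/3 ≈ 2.4008e+8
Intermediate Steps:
f = 7308 (f = -(-63)*(107 + 9) = -(-63)*116 = -1*(-7308) = 7308)
g = 23606/3 (g = 5 - 1/3*(-23591) = 5 + 23591/3 = 23606/3 ≈ 7868.7)
(g + 10876)*(k(-114, 10**2) + f) = (23606/3 + 10876)*(55*10**2 + 7308) = 56234*(55*100 + 7308)/3 = 56234*(5500 + 7308)/3 = (56234/3)*12808 = 720245072/3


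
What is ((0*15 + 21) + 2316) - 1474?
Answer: 863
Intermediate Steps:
((0*15 + 21) + 2316) - 1474 = ((0 + 21) + 2316) - 1474 = (21 + 2316) - 1474 = 2337 - 1474 = 863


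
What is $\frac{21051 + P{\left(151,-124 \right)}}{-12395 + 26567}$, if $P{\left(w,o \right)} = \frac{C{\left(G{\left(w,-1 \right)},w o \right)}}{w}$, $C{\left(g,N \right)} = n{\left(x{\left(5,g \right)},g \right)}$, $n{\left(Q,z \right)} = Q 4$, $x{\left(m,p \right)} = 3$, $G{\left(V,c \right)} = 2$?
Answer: $\frac{1059571}{713324} \approx 1.4854$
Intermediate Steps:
$n{\left(Q,z \right)} = 4 Q$
$C{\left(g,N \right)} = 12$ ($C{\left(g,N \right)} = 4 \cdot 3 = 12$)
$P{\left(w,o \right)} = \frac{12}{w}$
$\frac{21051 + P{\left(151,-124 \right)}}{-12395 + 26567} = \frac{21051 + \frac{12}{151}}{-12395 + 26567} = \frac{21051 + 12 \cdot \frac{1}{151}}{14172} = \left(21051 + \frac{12}{151}\right) \frac{1}{14172} = \frac{3178713}{151} \cdot \frac{1}{14172} = \frac{1059571}{713324}$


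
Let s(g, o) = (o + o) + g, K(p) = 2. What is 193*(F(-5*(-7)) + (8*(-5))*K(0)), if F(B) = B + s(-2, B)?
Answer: 4439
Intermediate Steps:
s(g, o) = g + 2*o (s(g, o) = 2*o + g = g + 2*o)
F(B) = -2 + 3*B (F(B) = B + (-2 + 2*B) = -2 + 3*B)
193*(F(-5*(-7)) + (8*(-5))*K(0)) = 193*((-2 + 3*(-5*(-7))) + (8*(-5))*2) = 193*((-2 + 3*35) - 40*2) = 193*((-2 + 105) - 80) = 193*(103 - 80) = 193*23 = 4439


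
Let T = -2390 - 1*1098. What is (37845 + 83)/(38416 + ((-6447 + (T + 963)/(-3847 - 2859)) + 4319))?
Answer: 254345168/243349853 ≈ 1.0452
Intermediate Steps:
T = -3488 (T = -2390 - 1098 = -3488)
(37845 + 83)/(38416 + ((-6447 + (T + 963)/(-3847 - 2859)) + 4319)) = (37845 + 83)/(38416 + ((-6447 + (-3488 + 963)/(-3847 - 2859)) + 4319)) = 37928/(38416 + ((-6447 - 2525/(-6706)) + 4319)) = 37928/(38416 + ((-6447 - 2525*(-1/6706)) + 4319)) = 37928/(38416 + ((-6447 + 2525/6706) + 4319)) = 37928/(38416 + (-43231057/6706 + 4319)) = 37928/(38416 - 14267843/6706) = 37928/(243349853/6706) = 37928*(6706/243349853) = 254345168/243349853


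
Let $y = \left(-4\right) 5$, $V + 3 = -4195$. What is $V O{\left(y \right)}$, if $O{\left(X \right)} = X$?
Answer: $83960$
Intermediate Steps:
$V = -4198$ ($V = -3 - 4195 = -4198$)
$y = -20$
$V O{\left(y \right)} = \left(-4198\right) \left(-20\right) = 83960$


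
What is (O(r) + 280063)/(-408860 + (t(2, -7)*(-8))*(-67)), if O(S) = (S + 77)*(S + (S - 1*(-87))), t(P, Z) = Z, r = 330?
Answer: -146023/103153 ≈ -1.4156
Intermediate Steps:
O(S) = (77 + S)*(87 + 2*S) (O(S) = (77 + S)*(S + (S + 87)) = (77 + S)*(S + (87 + S)) = (77 + S)*(87 + 2*S))
(O(r) + 280063)/(-408860 + (t(2, -7)*(-8))*(-67)) = ((6699 + 2*330² + 241*330) + 280063)/(-408860 - 7*(-8)*(-67)) = ((6699 + 2*108900 + 79530) + 280063)/(-408860 + 56*(-67)) = ((6699 + 217800 + 79530) + 280063)/(-408860 - 3752) = (304029 + 280063)/(-412612) = 584092*(-1/412612) = -146023/103153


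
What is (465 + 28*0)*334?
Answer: 155310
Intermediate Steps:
(465 + 28*0)*334 = (465 + 0)*334 = 465*334 = 155310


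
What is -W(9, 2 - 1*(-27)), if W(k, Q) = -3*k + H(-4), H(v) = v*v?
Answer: 11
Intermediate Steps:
H(v) = v**2
W(k, Q) = 16 - 3*k (W(k, Q) = -3*k + (-4)**2 = -3*k + 16 = 16 - 3*k)
-W(9, 2 - 1*(-27)) = -(16 - 3*9) = -(16 - 27) = -1*(-11) = 11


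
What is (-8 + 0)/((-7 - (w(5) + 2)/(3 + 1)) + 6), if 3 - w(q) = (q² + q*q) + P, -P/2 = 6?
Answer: -32/29 ≈ -1.1034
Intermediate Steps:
P = -12 (P = -2*6 = -12)
w(q) = 15 - 2*q² (w(q) = 3 - ((q² + q*q) - 12) = 3 - ((q² + q²) - 12) = 3 - (2*q² - 12) = 3 - (-12 + 2*q²) = 3 + (12 - 2*q²) = 15 - 2*q²)
(-8 + 0)/((-7 - (w(5) + 2)/(3 + 1)) + 6) = (-8 + 0)/((-7 - ((15 - 2*5²) + 2)/(3 + 1)) + 6) = -8/((-7 - ((15 - 2*25) + 2)/4) + 6) = -8/((-7 - ((15 - 50) + 2)/4) + 6) = -8/((-7 - (-35 + 2)/4) + 6) = -8/((-7 - (-33)/4) + 6) = -8/((-7 - 1*(-33/4)) + 6) = -8/((-7 + 33/4) + 6) = -8/(5/4 + 6) = -8/29/4 = -8*4/29 = -32/29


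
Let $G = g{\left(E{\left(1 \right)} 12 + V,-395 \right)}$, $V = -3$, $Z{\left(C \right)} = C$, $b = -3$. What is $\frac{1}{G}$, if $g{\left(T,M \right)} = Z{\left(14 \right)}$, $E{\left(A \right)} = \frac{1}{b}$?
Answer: $\frac{1}{14} \approx 0.071429$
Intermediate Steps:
$E{\left(A \right)} = - \frac{1}{3}$ ($E{\left(A \right)} = \frac{1}{-3} = - \frac{1}{3}$)
$g{\left(T,M \right)} = 14$
$G = 14$
$\frac{1}{G} = \frac{1}{14}$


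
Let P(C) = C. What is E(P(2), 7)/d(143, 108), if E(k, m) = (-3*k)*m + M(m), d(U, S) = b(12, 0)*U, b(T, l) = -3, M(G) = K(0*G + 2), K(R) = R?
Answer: 40/429 ≈ 0.093240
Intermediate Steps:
M(G) = 2 (M(G) = 0*G + 2 = 0 + 2 = 2)
d(U, S) = -3*U
E(k, m) = 2 - 3*k*m (E(k, m) = (-3*k)*m + 2 = -3*k*m + 2 = 2 - 3*k*m)
E(P(2), 7)/d(143, 108) = (2 - 3*2*7)/((-3*143)) = (2 - 42)/(-429) = -40*(-1/429) = 40/429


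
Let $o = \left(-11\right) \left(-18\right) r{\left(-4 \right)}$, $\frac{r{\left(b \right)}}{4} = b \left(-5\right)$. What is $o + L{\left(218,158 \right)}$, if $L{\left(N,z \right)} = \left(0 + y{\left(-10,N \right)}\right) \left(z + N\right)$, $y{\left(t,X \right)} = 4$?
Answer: $17344$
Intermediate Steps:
$r{\left(b \right)} = - 20 b$ ($r{\left(b \right)} = 4 b \left(-5\right) = 4 \left(- 5 b\right) = - 20 b$)
$L{\left(N,z \right)} = 4 N + 4 z$ ($L{\left(N,z \right)} = \left(0 + 4\right) \left(z + N\right) = 4 \left(N + z\right) = 4 N + 4 z$)
$o = 15840$ ($o = \left(-11\right) \left(-18\right) \left(\left(-20\right) \left(-4\right)\right) = 198 \cdot 80 = 15840$)
$o + L{\left(218,158 \right)} = 15840 + \left(4 \cdot 218 + 4 \cdot 158\right) = 15840 + \left(872 + 632\right) = 15840 + 1504 = 17344$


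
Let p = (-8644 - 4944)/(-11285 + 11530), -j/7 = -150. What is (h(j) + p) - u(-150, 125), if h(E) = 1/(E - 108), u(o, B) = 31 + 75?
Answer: -37263391/230790 ≈ -161.46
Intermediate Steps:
u(o, B) = 106
j = 1050 (j = -7*(-150) = 1050)
h(E) = 1/(-108 + E)
p = -13588/245 ≈ -55.461
(h(j) + p) - u(-150, 125) = (1/(-108 + 1050) - 13588/245) - 1*106 = (1/942 - 13588/245) - 106 = -12799651/230790 - 106 = -37263391/230790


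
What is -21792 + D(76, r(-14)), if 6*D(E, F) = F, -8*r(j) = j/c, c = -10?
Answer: -5230087/240 ≈ -21792.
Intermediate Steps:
r(j) = j/80 (r(j) = -j/(8*(-10)) = -j*(-1)/(8*10) = -(-1)*j/80 = j/80)
D(E, F) = F/6
-21792 + D(76, r(-14)) = -21792 + ((1/80)*(-14))/6 = -21792 + (⅙)*(-7/40) = -21792 - 7/240 = -5230087/240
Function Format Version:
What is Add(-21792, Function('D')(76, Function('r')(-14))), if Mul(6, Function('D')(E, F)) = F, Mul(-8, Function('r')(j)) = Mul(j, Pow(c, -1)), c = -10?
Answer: Rational(-5230087, 240) ≈ -21792.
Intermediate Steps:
Function('r')(j) = Mul(Rational(1, 80), j) (Function('r')(j) = Mul(Rational(-1, 8), Mul(j, Pow(-10, -1))) = Mul(Rational(-1, 8), Mul(j, Rational(-1, 10))) = Mul(Rational(-1, 8), Mul(Rational(-1, 10), j)) = Mul(Rational(1, 80), j))
Function('D')(E, F) = Mul(Rational(1, 6), F)
Add(-21792, Function('D')(76, Function('r')(-14))) = Add(-21792, Mul(Rational(1, 6), Mul(Rational(1, 80), -14))) = Add(-21792, Mul(Rational(1, 6), Rational(-7, 40))) = Add(-21792, Rational(-7, 240)) = Rational(-5230087, 240)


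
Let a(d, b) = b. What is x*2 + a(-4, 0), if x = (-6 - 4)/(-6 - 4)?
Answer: 2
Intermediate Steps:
x = 1 (x = -10/(-10) = -10*(-⅒) = 1)
x*2 + a(-4, 0) = 1*2 + 0 = 2 + 0 = 2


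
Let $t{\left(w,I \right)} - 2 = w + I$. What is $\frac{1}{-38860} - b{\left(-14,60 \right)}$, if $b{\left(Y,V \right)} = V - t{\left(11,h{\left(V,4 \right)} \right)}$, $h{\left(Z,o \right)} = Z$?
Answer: $\frac{505179}{38860} \approx 13.0$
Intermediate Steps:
$t{\left(w,I \right)} = 2 + I + w$ ($t{\left(w,I \right)} = 2 + \left(w + I\right) = 2 + \left(I + w\right) = 2 + I + w$)
$b{\left(Y,V \right)} = -13$ ($b{\left(Y,V \right)} = V - \left(2 + V + 11\right) = V - \left(13 + V\right) = -13$)
$\frac{1}{-38860} - b{\left(-14,60 \right)} = \frac{1}{-38860} - -13 = - \frac{1}{38860} + 13 = \frac{505179}{38860}$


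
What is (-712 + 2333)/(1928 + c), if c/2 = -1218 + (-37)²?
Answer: 1621/2230 ≈ 0.72691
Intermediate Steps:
c = 302 (c = 2*(-1218 + (-37)²) = 2*(-1218 + 1369) = 2*151 = 302)
(-712 + 2333)/(1928 + c) = (-712 + 2333)/(1928 + 302) = 1621/2230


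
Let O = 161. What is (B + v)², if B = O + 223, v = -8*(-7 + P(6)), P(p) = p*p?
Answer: 23104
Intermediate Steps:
P(p) = p²
v = -232 (v = -8*(-7 + 6²) = -8*(-7 + 36) = -8*29 = -232)
B = 384 (B = 161 + 223 = 384)
(B + v)² = (384 - 232)² = 152² = 23104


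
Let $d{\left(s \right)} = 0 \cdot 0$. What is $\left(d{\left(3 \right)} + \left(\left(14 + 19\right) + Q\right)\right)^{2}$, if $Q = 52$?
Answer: $7225$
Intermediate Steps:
$d{\left(s \right)} = 0$
$\left(d{\left(3 \right)} + \left(\left(14 + 19\right) + Q\right)\right)^{2} = \left(0 + \left(\left(14 + 19\right) + 52\right)\right)^{2} = \left(0 + \left(33 + 52\right)\right)^{2} = \left(0 + 85\right)^{2} = 85^{2} = 7225$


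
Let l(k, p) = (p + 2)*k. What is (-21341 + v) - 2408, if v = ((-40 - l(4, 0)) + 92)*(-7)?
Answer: -24057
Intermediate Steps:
l(k, p) = k*(2 + p) (l(k, p) = (2 + p)*k = k*(2 + p))
v = -308 (v = ((-40 - 4*(2 + 0)) + 92)*(-7) = ((-40 - 4*2) + 92)*(-7) = ((-40 - 1*8) + 92)*(-7) = ((-40 - 8) + 92)*(-7) = (-48 + 92)*(-7) = 44*(-7) = -308)
(-21341 + v) - 2408 = (-21341 - 308) - 2408 = -21649 - 2408 = -24057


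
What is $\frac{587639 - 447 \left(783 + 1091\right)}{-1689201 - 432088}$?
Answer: $\frac{250039}{2121289} \approx 0.11787$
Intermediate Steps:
$\frac{587639 - 447 \left(783 + 1091\right)}{-1689201 - 432088} = \frac{587639 - 837678}{-2121289} = \left(587639 - 837678\right) \left(- \frac{1}{2121289}\right) = \left(-250039\right) \left(- \frac{1}{2121289}\right) = \frac{250039}{2121289}$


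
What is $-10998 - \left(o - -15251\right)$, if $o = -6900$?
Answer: $-19349$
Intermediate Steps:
$-10998 - \left(o - -15251\right) = -10998 - \left(-6900 - -15251\right) = -10998 - \left(-6900 + 15251\right) = -10998 - 8351 = -19349$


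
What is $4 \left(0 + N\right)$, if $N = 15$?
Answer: $60$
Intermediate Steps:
$4 \left(0 + N\right) = 4 \left(0 + 15\right) = 4 \cdot 15 = 60$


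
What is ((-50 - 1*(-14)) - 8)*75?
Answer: -3300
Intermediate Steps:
((-50 - 1*(-14)) - 8)*75 = ((-50 + 14) - 8)*75 = (-36 - 8)*75 = -44*75 = -3300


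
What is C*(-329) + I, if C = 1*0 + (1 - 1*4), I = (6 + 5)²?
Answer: 1108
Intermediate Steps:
I = 121 (I = 11² = 121)
C = -3 (C = 0 + (1 - 4) = 0 - 3 = -3)
C*(-329) + I = -3*(-329) + 121 = 987 + 121 = 1108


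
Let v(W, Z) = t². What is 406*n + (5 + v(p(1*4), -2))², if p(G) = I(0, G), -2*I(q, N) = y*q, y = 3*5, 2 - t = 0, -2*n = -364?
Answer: 73973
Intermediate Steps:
n = 182 (n = -½*(-364) = 182)
t = 2 (t = 2 - 1*0 = 2 + 0 = 2)
y = 15
I(q, N) = -15*q/2
p(G) = 0 (p(G) = -15/2*0 = 0)
v(W, Z) = 4 (v(W, Z) = 2² = 4)
406*n + (5 + v(p(1*4), -2))² = 406*182 + (5 + 4)² = 73892 + 9² = 73892 + 81 = 73973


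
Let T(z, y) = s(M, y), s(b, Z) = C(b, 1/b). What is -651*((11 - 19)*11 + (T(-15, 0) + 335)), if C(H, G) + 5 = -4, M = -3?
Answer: -154938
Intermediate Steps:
C(H, G) = -9 (C(H, G) = -5 - 4 = -9)
s(b, Z) = -9
T(z, y) = -9
-651*((11 - 19)*11 + (T(-15, 0) + 335)) = -651*((11 - 19)*11 + (-9 + 335)) = -651*(-8*11 + 326) = -651*(-88 + 326) = -651*238 = -154938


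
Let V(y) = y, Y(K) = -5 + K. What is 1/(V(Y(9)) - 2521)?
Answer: -1/2517 ≈ -0.00039730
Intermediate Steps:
1/(V(Y(9)) - 2521) = 1/((-5 + 9) - 2521) = 1/(4 - 2521) = 1/(-2517) = -1/2517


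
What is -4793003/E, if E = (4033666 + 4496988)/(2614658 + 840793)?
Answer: -720086391711/370898 ≈ -1.9415e+6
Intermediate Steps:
E = 370898/150237 (E = 8530654/3455451 = 8530654*(1/3455451) = 370898/150237 ≈ 2.4688)
-4793003/E = -4793003/370898/150237 = -4793003*150237/370898 = -720086391711/370898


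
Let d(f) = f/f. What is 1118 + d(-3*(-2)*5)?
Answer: 1119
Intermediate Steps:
d(f) = 1
1118 + d(-3*(-2)*5) = 1118 + 1 = 1119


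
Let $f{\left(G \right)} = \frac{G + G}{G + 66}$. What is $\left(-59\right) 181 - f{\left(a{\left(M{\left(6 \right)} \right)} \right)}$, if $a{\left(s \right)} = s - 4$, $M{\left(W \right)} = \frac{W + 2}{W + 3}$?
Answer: $- \frac{3022129}{283} \approx -10679.0$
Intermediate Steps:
$M{\left(W \right)} = \frac{2 + W}{3 + W}$
$a{\left(s \right)} = -4 + s$ ($a{\left(s \right)} = s - 4 = -4 + s$)
$f{\left(G \right)} = \frac{2 G}{66 + G}$
$\left(-59\right) 181 - f{\left(a{\left(M{\left(6 \right)} \right)} \right)} = \left(-59\right) 181 - \frac{2 \left(-4 + \frac{2 + 6}{3 + 6}\right)}{66 - \left(4 - \frac{2 + 6}{3 + 6}\right)} = -10679 - \frac{2 \left(-4 + \frac{1}{9} \cdot 8\right)}{66 - \left(4 - \frac{1}{9} \cdot 8\right)} = -10679 - \frac{2 \left(-4 + \frac{1}{9} \cdot 8\right)}{66 + \left(-4 + \frac{1}{9} \cdot 8\right)} = -10679 - \frac{2 \left(-4 + \frac{8}{9}\right)}{66 + \left(-4 + \frac{8}{9}\right)} = -10679 - 2 \left(- \frac{28}{9}\right) \frac{1}{66 - \frac{28}{9}} = -10679 - 2 \left(- \frac{28}{9}\right) \frac{1}{\frac{566}{9}} = -10679 - 2 \left(- \frac{28}{9}\right) \frac{9}{566} = -10679 - - \frac{28}{283} = -10679 + \frac{28}{283} = - \frac{3022129}{283}$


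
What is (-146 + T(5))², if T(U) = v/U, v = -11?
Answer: 549081/25 ≈ 21963.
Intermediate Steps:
T(U) = -11/U
(-146 + T(5))² = (-146 - 11/5)² = (-741/5)² = 549081/25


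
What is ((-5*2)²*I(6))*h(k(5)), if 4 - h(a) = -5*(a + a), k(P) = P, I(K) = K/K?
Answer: 5400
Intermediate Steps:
I(K) = 1
h(a) = 4 + 10*a (h(a) = 4 - (-5)*(a + a) = 4 - (-5)*2*a = 4 - (-10)*a = 4 + 10*a)
((-5*2)²*I(6))*h(k(5)) = ((-5*2)²*1)*(4 + 10*5) = ((-10)²*1)*(4 + 50) = (100*1)*54 = 100*54 = 5400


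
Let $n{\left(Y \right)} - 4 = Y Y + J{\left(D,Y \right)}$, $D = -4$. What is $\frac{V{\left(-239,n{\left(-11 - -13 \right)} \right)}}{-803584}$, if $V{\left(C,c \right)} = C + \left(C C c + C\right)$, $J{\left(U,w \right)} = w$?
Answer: $- \frac{142683}{200896} \approx -0.71023$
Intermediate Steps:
$n{\left(Y \right)} = 4 + Y + Y^{2}$ ($n{\left(Y \right)} = 4 + \left(Y Y + Y\right) = 4 + \left(Y^{2} + Y\right) = 4 + \left(Y + Y^{2}\right) = 4 + Y + Y^{2}$)
$V{\left(C,c \right)} = 2 C + c C^{2}$ ($V{\left(C,c \right)} = C + \left(C^{2} c + C\right) = C + \left(c C^{2} + C\right) = C + \left(C + c C^{2}\right) = 2 C + c C^{2}$)
$\frac{V{\left(-239,n{\left(-11 - -13 \right)} \right)}}{-803584} = \frac{\left(-239\right) \left(2 - 239 \left(4 - -2 + \left(-11 - -13\right)^{2}\right)\right)}{-803584} = - 239 \left(2 - 239 \left(4 + \left(-11 + 13\right) + \left(-11 + 13\right)^{2}\right)\right) \left(- \frac{1}{803584}\right) = - 239 \left(2 - 239 \left(4 + 2 + 2^{2}\right)\right) \left(- \frac{1}{803584}\right) = - 239 \left(2 - 239 \left(4 + 2 + 4\right)\right) \left(- \frac{1}{803584}\right) = - 239 \left(2 - 2390\right) \left(- \frac{1}{803584}\right) = \left(-239\right) \left(-2388\right) \left(- \frac{1}{803584}\right) = 570732 \left(- \frac{1}{803584}\right) = - \frac{142683}{200896}$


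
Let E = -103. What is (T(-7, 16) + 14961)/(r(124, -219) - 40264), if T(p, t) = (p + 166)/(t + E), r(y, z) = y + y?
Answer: -54227/145058 ≈ -0.37383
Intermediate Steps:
r(y, z) = 2*y
T(p, t) = (166 + p)/(-103 + t) (T(p, t) = (p + 166)/(t - 103) = (166 + p)/(-103 + t))
(T(-7, 16) + 14961)/(r(124, -219) - 40264) = ((166 - 7)/(-103 + 16) + 14961)/(2*124 - 40264) = (159/(-87) + 14961)/(248 - 40264) = (-1/87*159 + 14961)/(-40016) = (-53/29 + 14961)*(-1/40016) = (433816/29)*(-1/40016) = -54227/145058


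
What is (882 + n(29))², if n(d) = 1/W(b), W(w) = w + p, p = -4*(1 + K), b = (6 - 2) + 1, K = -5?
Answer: 343101529/441 ≈ 7.7801e+5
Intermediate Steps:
b = 5 (b = 4 + 1 = 5)
p = 16 (p = -4*(1 - 5) = -4*(-4) = 16)
W(w) = 16 + w (W(w) = w + 16 = 16 + w)
n(d) = 1/21 (n(d) = 1/(16 + 5) = 1/21)
(882 + n(29))² = (882 + 1/21)² = (18523/21)² = 343101529/441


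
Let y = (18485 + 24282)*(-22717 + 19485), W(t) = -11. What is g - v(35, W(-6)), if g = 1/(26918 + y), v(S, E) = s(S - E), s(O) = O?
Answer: -6357017197/138196026 ≈ -46.000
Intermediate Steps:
v(S, E) = S - E
y = -138222944 (y = 42767*(-3232) = -138222944)
g = -1/138196026 (g = 1/(26918 - 138222944) = 1/(-138196026) = -1/138196026 ≈ -7.2361e-9)
g - v(35, W(-6)) = -1/138196026 - (35 - 1*(-11)) = -1/138196026 - (35 + 11) = -1/138196026 - 1*46 = -1/138196026 - 46 = -6357017197/138196026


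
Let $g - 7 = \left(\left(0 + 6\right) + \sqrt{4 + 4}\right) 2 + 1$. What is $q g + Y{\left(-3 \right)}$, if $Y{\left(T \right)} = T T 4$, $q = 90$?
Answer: $1836 + 360 \sqrt{2} \approx 2345.1$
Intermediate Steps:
$Y{\left(T \right)} = 4 T^{2}$ ($Y{\left(T \right)} = T^{2} \cdot 4 = 4 T^{2}$)
$g = 20 + 4 \sqrt{2}$ ($g = 7 + \left(\left(\left(0 + 6\right) + \sqrt{4 + 4}\right) 2 + 1\right) = 7 + \left(\left(6 + \sqrt{8}\right) 2 + 1\right) = 7 + \left(\left(6 + 2 \sqrt{2}\right) 2 + 1\right) = 7 + \left(\left(12 + 4 \sqrt{2}\right) + 1\right) = 7 + \left(13 + 4 \sqrt{2}\right) = 20 + 4 \sqrt{2} \approx 25.657$)
$q g + Y{\left(-3 \right)} = 90 \left(20 + 4 \sqrt{2}\right) + 4 \left(-3\right)^{2} = \left(1800 + 360 \sqrt{2}\right) + 4 \cdot 9 = \left(1800 + 360 \sqrt{2}\right) + 36 = 1836 + 360 \sqrt{2}$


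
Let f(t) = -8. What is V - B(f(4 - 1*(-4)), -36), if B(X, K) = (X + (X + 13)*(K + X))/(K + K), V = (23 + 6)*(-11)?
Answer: -1933/6 ≈ -322.17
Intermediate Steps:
V = -319 (V = 29*(-11) = -319)
B(X, K) = (X + (13 + X)*(K + X))/(2*K) (B(X, K) = (X + (13 + X)*(K + X))/((2*K)) = (X + (13 + X)*(K + X))*(1/(2*K)) = (X + (13 + X)*(K + X))/(2*K))
V - B(f(4 - 1*(-4)), -36) = -319 - ((-8)² + 14*(-8) - 36*(13 - 8))/(2*(-36)) = -319 - (-1)*(64 - 112 - 36*5)/(2*36) = -319 - (-1)*(64 - 112 - 180)/(2*36) = -319 - (-1)*(-228)/(2*36) = -319 - 1*19/6 = -319 - 19/6 = -1933/6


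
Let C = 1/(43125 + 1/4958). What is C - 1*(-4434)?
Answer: 948050176892/213813751 ≈ 4434.0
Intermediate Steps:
C = 4958/213813751 (C = 1/(43125 + 1/4958) = 1/(213813751/4958) = 4958/213813751 ≈ 2.3188e-5)
C - 1*(-4434) = 4958/213813751 - 1*(-4434) = 4958/213813751 + 4434 = 948050176892/213813751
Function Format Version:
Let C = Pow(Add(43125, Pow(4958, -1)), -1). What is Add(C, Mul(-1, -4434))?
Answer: Rational(948050176892, 213813751) ≈ 4434.0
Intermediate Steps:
C = Rational(4958, 213813751) (C = Pow(Add(43125, Rational(1, 4958)), -1) = Pow(Rational(213813751, 4958), -1) = Rational(4958, 213813751) ≈ 2.3188e-5)
Add(C, Mul(-1, -4434)) = Add(Rational(4958, 213813751), Mul(-1, -4434)) = Add(Rational(4958, 213813751), 4434) = Rational(948050176892, 213813751)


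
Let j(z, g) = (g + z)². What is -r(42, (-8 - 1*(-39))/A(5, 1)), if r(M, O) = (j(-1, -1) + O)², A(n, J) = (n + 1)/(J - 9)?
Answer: -12544/9 ≈ -1393.8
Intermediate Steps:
A(n, J) = (1 + n)/(-9 + J)
r(M, O) = (4 + O)² (r(M, O) = ((-1 - 1)² + O)² = ((-2)² + O)² = (4 + O)²)
-r(42, (-8 - 1*(-39))/A(5, 1)) = -(4 + (-8 - 1*(-39))/(((1 + 5)/(-9 + 1))))² = -(4 + (-8 + 39)/((6/(-8))))² = -(4 + 31/((-⅛*6)))² = -(4 + 31/(-¾))² = -(4 + 31*(-4/3))² = -(4 - 124/3)² = -(-112/3)² = -1*12544/9 = -12544/9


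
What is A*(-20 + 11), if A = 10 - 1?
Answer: -81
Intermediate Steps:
A = 9
A*(-20 + 11) = 9*(-20 + 11) = 9*(-9) = -81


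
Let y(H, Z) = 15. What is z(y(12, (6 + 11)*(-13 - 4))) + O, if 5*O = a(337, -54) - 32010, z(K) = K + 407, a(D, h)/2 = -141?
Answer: -30182/5 ≈ -6036.4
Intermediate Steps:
a(D, h) = -282 (a(D, h) = 2*(-141) = -282)
z(K) = 407 + K
O = -32292/5 (O = (-282 - 32010)/5 = (⅕)*(-32292) = -32292/5 ≈ -6458.4)
z(y(12, (6 + 11)*(-13 - 4))) + O = (407 + 15) - 32292/5 = 422 - 32292/5 = -30182/5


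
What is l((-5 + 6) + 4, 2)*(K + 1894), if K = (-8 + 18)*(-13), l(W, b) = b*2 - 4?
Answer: 0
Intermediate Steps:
l(W, b) = -4 + 2*b (l(W, b) = 2*b - 4 = -4 + 2*b)
K = -130 (K = 10*(-13) = -130)
l((-5 + 6) + 4, 2)*(K + 1894) = (-4 + 2*2)*(-130 + 1894) = (-4 + 4)*1764 = 0*1764 = 0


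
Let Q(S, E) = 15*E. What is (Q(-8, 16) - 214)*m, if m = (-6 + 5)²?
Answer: 26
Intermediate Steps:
m = 1 (m = (-1)² = 1)
(Q(-8, 16) - 214)*m = (15*16 - 214)*1 = (240 - 214)*1 = 26*1 = 26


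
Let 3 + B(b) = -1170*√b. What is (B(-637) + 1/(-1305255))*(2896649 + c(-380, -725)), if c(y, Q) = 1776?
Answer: -2269910813710/261051 - 23738100750*I*√13 ≈ -8.6953e+6 - 8.5589e+10*I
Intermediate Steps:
B(b) = -3 - 1170*√b
(B(-637) + 1/(-1305255))*(2896649 + c(-380, -725)) = ((-3 - 8190*I*√13) + 1/(-1305255))*(2896649 + 1776) = ((-3 - 8190*I*√13) - 1/1305255)*2898425 = (-3915766/1305255 - 8190*I*√13)*2898425 = -2269910813710/261051 - 23738100750*I*√13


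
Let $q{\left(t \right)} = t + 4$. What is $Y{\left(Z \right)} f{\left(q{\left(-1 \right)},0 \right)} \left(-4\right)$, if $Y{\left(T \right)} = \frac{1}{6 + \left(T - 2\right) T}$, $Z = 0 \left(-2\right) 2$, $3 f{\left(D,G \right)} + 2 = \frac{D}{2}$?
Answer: $\frac{1}{9} \approx 0.11111$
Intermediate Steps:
$q{\left(t \right)} = 4 + t$
$f{\left(D,G \right)} = - \frac{2}{3} + \frac{D}{6}$ ($f{\left(D,G \right)} = - \frac{2}{3} + \frac{D \frac{1}{2}}{3} = - \frac{2}{3} + \frac{\frac{1}{2} D}{3} = - \frac{2}{3} + \frac{D}{6}$)
$Z = 0$ ($Z = 0 \cdot 2 = 0$)
$Y{\left(T \right)} = \frac{1}{6 + T \left(-2 + T\right)}$ ($Y{\left(T \right)} = \frac{1}{6 + \left(-2 + T\right) T} = \frac{1}{6 + T \left(-2 + T\right)}$)
$Y{\left(Z \right)} f{\left(q{\left(-1 \right)},0 \right)} \left(-4\right) = \frac{- \frac{2}{3} + \frac{4 - 1}{6}}{6 + 0^{2} - 0} \left(-4\right) = \frac{- \frac{2}{3} + \frac{1}{6} \cdot 3}{6 + 0 + 0} \left(-4\right) = \frac{- \frac{2}{3} + \frac{1}{2}}{6} \left(-4\right) = \frac{1}{6} \left(- \frac{1}{6}\right) \left(-4\right) = \left(- \frac{1}{36}\right) \left(-4\right) = \frac{1}{9}$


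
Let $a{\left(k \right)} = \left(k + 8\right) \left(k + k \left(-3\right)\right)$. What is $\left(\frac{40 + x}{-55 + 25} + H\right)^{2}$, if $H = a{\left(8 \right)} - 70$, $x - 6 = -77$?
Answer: $\frac{95043001}{900} \approx 1.056 \cdot 10^{5}$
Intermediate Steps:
$x = -71$ ($x = 6 - 77 = -71$)
$a{\left(k \right)} = - 2 k \left(8 + k\right)$ ($a{\left(k \right)} = \left(8 + k\right) \left(k - 3 k\right) = \left(8 + k\right) \left(- 2 k\right) = - 2 k \left(8 + k\right)$)
$H = -326$ ($H = \left(-2\right) 8 \left(8 + 8\right) - 70 = \left(-2\right) 8 \cdot 16 - 70 = -256 - 70 = -326$)
$\left(\frac{40 + x}{-55 + 25} + H\right)^{2} = \left(\frac{40 - 71}{-55 + 25} - 326\right)^{2} = \left(- \frac{31}{-30} - 326\right)^{2} = \left(\left(-31\right) \left(- \frac{1}{30}\right) - 326\right)^{2} = \left(\frac{31}{30} - 326\right)^{2} = \left(- \frac{9749}{30}\right)^{2} = \frac{95043001}{900}$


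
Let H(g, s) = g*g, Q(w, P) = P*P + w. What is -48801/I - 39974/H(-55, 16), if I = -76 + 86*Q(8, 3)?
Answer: -559303/11550 ≈ -48.424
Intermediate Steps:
Q(w, P) = w + P² (Q(w, P) = P² + w = w + P²)
H(g, s) = g²
I = 1386 (I = -76 + 86*(8 + 3²) = -76 + 86*(8 + 9) = -76 + 86*17 = -76 + 1462 = 1386)
-48801/I - 39974/H(-55, 16) = -48801/1386 - 39974/((-55)²) = -48801*1/1386 - 39974/3025 = -16267/462 - 39974*1/3025 = -16267/462 - 3634/275 = -559303/11550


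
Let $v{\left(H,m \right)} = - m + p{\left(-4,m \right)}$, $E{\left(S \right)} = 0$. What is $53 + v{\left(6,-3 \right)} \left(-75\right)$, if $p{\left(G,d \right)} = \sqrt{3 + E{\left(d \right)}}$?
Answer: $-172 - 75 \sqrt{3} \approx -301.9$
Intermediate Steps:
$p{\left(G,d \right)} = \sqrt{3}$ ($p{\left(G,d \right)} = \sqrt{3 + 0} = \sqrt{3}$)
$v{\left(H,m \right)} = \sqrt{3} - m$ ($v{\left(H,m \right)} = - m + \sqrt{3} = \sqrt{3} - m$)
$53 + v{\left(6,-3 \right)} \left(-75\right) = 53 + \left(\sqrt{3} - -3\right) \left(-75\right) = 53 + \left(\sqrt{3} + 3\right) \left(-75\right) = 53 + \left(3 + \sqrt{3}\right) \left(-75\right) = 53 - \left(225 + 75 \sqrt{3}\right) = -172 - 75 \sqrt{3}$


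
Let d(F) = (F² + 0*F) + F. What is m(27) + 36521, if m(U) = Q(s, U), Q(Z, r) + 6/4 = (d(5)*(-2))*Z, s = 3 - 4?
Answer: 73159/2 ≈ 36580.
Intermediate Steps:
d(F) = F + F² (d(F) = (F² + 0) + F = F² + F = F + F²)
s = -1
Q(Z, r) = -3/2 - 60*Z (Q(Z, r) = -3/2 + ((5*(1 + 5))*(-2))*Z = -3/2 + ((5*6)*(-2))*Z = -3/2 + (30*(-2))*Z = -3/2 - 60*Z)
m(U) = 117/2 (m(U) = -3/2 - 60*(-1) = -3/2 + 60 = 117/2)
m(27) + 36521 = 117/2 + 36521 = 73159/2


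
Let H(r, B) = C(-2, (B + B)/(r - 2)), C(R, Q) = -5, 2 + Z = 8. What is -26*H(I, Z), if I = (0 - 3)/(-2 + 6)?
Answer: 130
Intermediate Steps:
Z = 6 (Z = -2 + 8 = 6)
I = -¾ (I = -3/4 = -3*¼ = -¾ ≈ -0.75000)
H(r, B) = -5
-26*H(I, Z) = -26*(-5) = 130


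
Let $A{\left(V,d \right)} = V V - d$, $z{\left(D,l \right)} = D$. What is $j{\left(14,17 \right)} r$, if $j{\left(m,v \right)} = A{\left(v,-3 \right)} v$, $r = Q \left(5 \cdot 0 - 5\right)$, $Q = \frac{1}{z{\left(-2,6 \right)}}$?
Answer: $12410$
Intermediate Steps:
$Q = - \frac{1}{2}$ ($Q = \frac{1}{-2} = - \frac{1}{2} \approx -0.5$)
$r = \frac{5}{2}$ ($r = - \frac{5 \cdot 0 - 5}{2} = - \frac{0 - 5}{2} = \left(- \frac{1}{2}\right) \left(-5\right) = \frac{5}{2} \approx 2.5$)
$A{\left(V,d \right)} = V^{2} - d$
$j{\left(m,v \right)} = v \left(3 + v^{2}\right)$ ($j{\left(m,v \right)} = \left(v^{2} - -3\right) v = \left(v^{2} + 3\right) v = \left(3 + v^{2}\right) v = v \left(3 + v^{2}\right)$)
$j{\left(14,17 \right)} r = 17 \left(3 + 17^{2}\right) \frac{5}{2} = 17 \left(3 + 289\right) \frac{5}{2} = 17 \cdot 292 \cdot \frac{5}{2} = 4964 \cdot \frac{5}{2} = 12410$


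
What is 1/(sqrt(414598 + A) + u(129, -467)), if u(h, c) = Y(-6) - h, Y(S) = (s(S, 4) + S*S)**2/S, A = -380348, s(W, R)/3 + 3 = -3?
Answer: 183/761 + 5*sqrt(1370)/761 ≈ 0.48366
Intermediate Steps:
s(W, R) = -18 (s(W, R) = -9 + 3*(-3) = -9 - 9 = -18)
Y(S) = (-18 + S**2)**2/S (Y(S) = (-18 + S*S)**2/S = (-18 + S**2)**2/S)
u(h, c) = -54 - h (u(h, c) = (-18 + (-6)**2)**2/(-6) - h = -(-18 + 36)**2/6 - h = -1/6*18**2 - h = -1/6*324 - h = -54 - h)
1/(sqrt(414598 + A) + u(129, -467)) = 1/(sqrt(414598 - 380348) + (-54 - 1*129)) = 1/(sqrt(34250) + (-54 - 129)) = 1/(5*sqrt(1370) - 183) = 1/(-183 + 5*sqrt(1370))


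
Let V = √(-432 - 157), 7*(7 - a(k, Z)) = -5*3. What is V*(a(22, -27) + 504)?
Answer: 3592*I*√589/7 ≈ 12454.0*I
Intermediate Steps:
a(k, Z) = 64/7 (a(k, Z) = 7 - (-5)*3/7 = 7 - ⅐*(-15) = 7 + 15/7 = 64/7)
V = I*√589 (V = √(-589) = I*√589 ≈ 24.269*I)
V*(a(22, -27) + 504) = (I*√589)*(64/7 + 504) = (I*√589)*(3592/7) = 3592*I*√589/7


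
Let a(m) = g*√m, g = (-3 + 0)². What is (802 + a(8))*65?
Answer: 52130 + 1170*√2 ≈ 53785.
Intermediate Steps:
g = 9 (g = (-3)² = 9)
a(m) = 9*√m
(802 + a(8))*65 = (802 + 9*√8)*65 = (802 + 9*(2*√2))*65 = (802 + 18*√2)*65 = 52130 + 1170*√2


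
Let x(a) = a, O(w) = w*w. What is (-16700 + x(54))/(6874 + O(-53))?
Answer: -16646/9683 ≈ -1.7191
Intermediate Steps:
O(w) = w**2
(-16700 + x(54))/(6874 + O(-53)) = (-16700 + 54)/(6874 + (-53)**2) = -16646/(6874 + 2809) = -16646/9683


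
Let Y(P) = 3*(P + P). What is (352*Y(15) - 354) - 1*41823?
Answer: -10497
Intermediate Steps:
Y(P) = 6*P (Y(P) = 3*(2*P) = 6*P)
(352*Y(15) - 354) - 1*41823 = (352*(6*15) - 354) - 1*41823 = (352*90 - 354) - 41823 = (31680 - 354) - 41823 = 31326 - 41823 = -10497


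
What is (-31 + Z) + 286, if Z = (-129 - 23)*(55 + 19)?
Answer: -10993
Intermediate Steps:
Z = -11248 (Z = -152*74 = -11248)
(-31 + Z) + 286 = (-31 - 11248) + 286 = -11279 + 286 = -10993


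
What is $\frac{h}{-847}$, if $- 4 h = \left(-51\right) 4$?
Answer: $- \frac{51}{847} \approx -0.060212$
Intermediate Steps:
$h = 51$ ($h = - \frac{\left(-51\right) 4}{4} = \left(- \frac{1}{4}\right) \left(-204\right) = 51$)
$\frac{h}{-847} = \frac{51}{-847} = 51 \left(- \frac{1}{847}\right) = - \frac{51}{847}$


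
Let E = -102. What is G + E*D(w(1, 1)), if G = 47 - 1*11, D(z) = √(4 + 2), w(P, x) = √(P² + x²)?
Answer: 36 - 102*√6 ≈ -213.85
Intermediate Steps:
D(z) = √6
G = 36 (G = 47 - 11 = 36)
G + E*D(w(1, 1)) = 36 - 102*√6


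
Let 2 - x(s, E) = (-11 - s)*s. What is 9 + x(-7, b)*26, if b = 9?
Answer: -667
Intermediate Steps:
x(s, E) = 2 - s*(-11 - s) (x(s, E) = 2 - (-11 - s)*s = 2 - s*(-11 - s))
9 + x(-7, b)*26 = 9 + (2 + (-7)² + 11*(-7))*26 = 9 + (2 + 49 - 77)*26 = 9 - 26*26 = 9 - 676 = -667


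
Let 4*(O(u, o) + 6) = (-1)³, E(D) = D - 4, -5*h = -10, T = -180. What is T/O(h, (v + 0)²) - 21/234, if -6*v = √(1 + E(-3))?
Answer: 11197/390 ≈ 28.710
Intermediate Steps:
h = 2 (h = -⅕*(-10) = 2)
E(D) = -4 + D
v = -I*√6/6 (v = -√(1 + (-4 - 3))/6 = -√(1 - 7)/6 = -I*√6/6 ≈ -0.40825*I)
O(u, o) = -25/4 (O(u, o) = -6 + (¼)*(-1)³ = -6 + (¼)*(-1) = -6 - ¼ = -25/4)
T/O(h, (v + 0)²) - 21/234 = -180/(-25/4) - 21/234 = -180*(-4/25) - 21*1/234 = 144/5 - 7/78 = 11197/390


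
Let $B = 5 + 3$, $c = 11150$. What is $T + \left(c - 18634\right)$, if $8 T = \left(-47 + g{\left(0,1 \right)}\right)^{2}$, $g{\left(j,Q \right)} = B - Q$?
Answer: $-7284$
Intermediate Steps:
$B = 8$
$g{\left(j,Q \right)} = 8 - Q$
$T = 200$ ($T = \frac{\left(-47 + \left(8 - 1\right)\right)^{2}}{8} = \frac{\left(-47 + 7\right)^{2}}{8} = \frac{\left(-40\right)^{2}}{8} = \frac{1}{8} \cdot 1600 = 200$)
$T + \left(c - 18634\right) = 200 + \left(11150 - 18634\right) = 200 - 7484 = -7284$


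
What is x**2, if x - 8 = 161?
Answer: 28561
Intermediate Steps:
x = 169 (x = 8 + 161 = 169)
x**2 = 169**2 = 28561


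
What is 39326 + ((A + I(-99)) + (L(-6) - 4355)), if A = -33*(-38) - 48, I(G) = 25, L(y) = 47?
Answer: 36249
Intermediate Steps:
A = 1206 (A = 1254 - 48 = 1206)
39326 + ((A + I(-99)) + (L(-6) - 4355)) = 39326 + ((1206 + 25) + (47 - 4355)) = 39326 + (1231 - 4308) = 39326 - 3077 = 36249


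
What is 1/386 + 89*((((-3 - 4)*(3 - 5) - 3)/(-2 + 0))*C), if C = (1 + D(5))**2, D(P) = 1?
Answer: -755787/386 ≈ -1958.0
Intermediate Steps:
C = 4 (C = (1 + 1)**2 = 2**2 = 4)
1/386 + 89*((((-3 - 4)*(3 - 5) - 3)/(-2 + 0))*C) = 1/386 + 89*((((-3 - 4)*(3 - 5) - 3)/(-2 + 0))*4) = 1/386 + 89*(((-7*(-2) - 3)/(-2))*4) = 1/386 + 89*(((14 - 3)*(-1/2))*4) = 1/386 + 89*((11*(-1/2))*4) = 1/386 + 89*(-11/2*4) = 1/386 + 89*(-22) = 1/386 - 1958 = -755787/386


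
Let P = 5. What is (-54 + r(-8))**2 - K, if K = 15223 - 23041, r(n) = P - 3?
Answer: 10522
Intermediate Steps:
r(n) = 2 (r(n) = 5 - 3 = 2)
K = -7818
(-54 + r(-8))**2 - K = (-54 + 2)**2 - 1*(-7818) = (-52)**2 + 7818 = 2704 + 7818 = 10522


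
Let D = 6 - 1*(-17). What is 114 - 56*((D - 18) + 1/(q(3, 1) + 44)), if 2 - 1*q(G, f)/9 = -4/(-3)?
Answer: -4178/25 ≈ -167.12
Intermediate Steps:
q(G, f) = 6 (q(G, f) = 18 - (-36)/(-3) = 18 - (-36)*(-1)/3 = 18 - 9*4/3 = 18 - 12 = 6)
D = 23 (D = 6 + 17 = 23)
114 - 56*((D - 18) + 1/(q(3, 1) + 44)) = 114 - 56*((23 - 18) + 1/(6 + 44)) = 114 - 56*(5 + 1/50) = 114 - 56*251/50 = 114 - 7028/25 = -4178/25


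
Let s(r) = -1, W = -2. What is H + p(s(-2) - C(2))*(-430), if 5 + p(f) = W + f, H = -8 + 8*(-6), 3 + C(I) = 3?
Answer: 3384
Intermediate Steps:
C(I) = 0 (C(I) = -3 + 3 = 0)
H = -56 (H = -8 - 48 = -56)
p(f) = -7 + f (p(f) = -5 + (-2 + f) = -7 + f)
H + p(s(-2) - C(2))*(-430) = -56 + (-7 + (-1 - 1*0))*(-430) = -56 + (-7 + (-1 + 0))*(-430) = -56 + (-7 - 1)*(-430) = -56 - 8*(-430) = -56 + 3440 = 3384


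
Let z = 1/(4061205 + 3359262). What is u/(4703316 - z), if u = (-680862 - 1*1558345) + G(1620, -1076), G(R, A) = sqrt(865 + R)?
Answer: -16615961649669/34900801168571 + 7420467*sqrt(2485)/34900801168571 ≈ -0.47608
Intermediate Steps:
z = 1/7420467 ≈ 1.3476e-7
u = -2239207 + sqrt(2485) (u = (-680862 - 1*1558345) + sqrt(865 + 1620) = (-680862 - 1558345) + sqrt(2485) = -2239207 + sqrt(2485) ≈ -2.2392e+6)
u/(4703316 - z) = (-2239207 + sqrt(2485))/(4703316 - 1*1/7420467) = (-2239207 + sqrt(2485))/(4703316 - 1/7420467) = (-2239207 + sqrt(2485))/(34900801168571/7420467) = (-2239207 + sqrt(2485))*(7420467/34900801168571) = -16615961649669/34900801168571 + 7420467*sqrt(2485)/34900801168571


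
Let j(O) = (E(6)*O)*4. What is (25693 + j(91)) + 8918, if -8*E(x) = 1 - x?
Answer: 69677/2 ≈ 34839.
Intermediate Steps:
E(x) = -⅛ + x/8 (E(x) = -(1 - x)/8 = -⅛ + x/8)
j(O) = 5*O/2 (j(O) = ((-⅛ + (⅛)*6)*O)*4 = ((-⅛ + ¾)*O)*4 = (5*O/8)*4 = 5*O/2)
(25693 + j(91)) + 8918 = (25693 + (5/2)*91) + 8918 = (25693 + 455/2) + 8918 = 51841/2 + 8918 = 69677/2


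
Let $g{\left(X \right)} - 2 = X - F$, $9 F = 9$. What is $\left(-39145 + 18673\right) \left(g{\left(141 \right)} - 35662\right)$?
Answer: $727165440$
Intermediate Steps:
$F = 1$ ($F = \frac{1}{9} \cdot 9 = 1$)
$g{\left(X \right)} = 1 + X$ ($g{\left(X \right)} = 2 + \left(X - 1\right) = 2 + \left(-1 + X\right) = 1 + X$)
$\left(-39145 + 18673\right) \left(g{\left(141 \right)} - 35662\right) = \left(-39145 + 18673\right) \left(\left(1 + 141\right) - 35662\right) = - 20472 \left(142 - 35662\right) = \left(-20472\right) \left(-35520\right) = 727165440$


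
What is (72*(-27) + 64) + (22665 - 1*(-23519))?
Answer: 44304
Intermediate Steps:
(72*(-27) + 64) + (22665 - 1*(-23519)) = (-1944 + 64) + (22665 + 23519) = -1880 + 46184 = 44304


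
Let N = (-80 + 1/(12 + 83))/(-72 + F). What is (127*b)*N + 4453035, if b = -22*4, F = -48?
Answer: 2111653024/475 ≈ 4.4456e+6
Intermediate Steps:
b = -88
N = 2533/3800 (N = (-80 + 1/(12 + 83))/(-72 - 48) = (-80 + 1/95)/(-120) = (-80 + 1/95)*(-1/120) = -7599/95*(-1/120) = 2533/3800 ≈ 0.66658)
(127*b)*N + 4453035 = (127*(-88))*(2533/3800) + 4453035 = -11176*2533/3800 + 4453035 = -3538601/475 + 4453035 = 2111653024/475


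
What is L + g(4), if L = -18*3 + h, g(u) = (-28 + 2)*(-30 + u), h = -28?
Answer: 594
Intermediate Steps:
g(u) = 780 - 26*u (g(u) = -26*(-30 + u) = 780 - 26*u)
L = -82 (L = -18*3 - 28 = -54 - 28 = -82)
L + g(4) = -82 + (780 - 26*4) = -82 + (780 - 104) = -82 + 676 = 594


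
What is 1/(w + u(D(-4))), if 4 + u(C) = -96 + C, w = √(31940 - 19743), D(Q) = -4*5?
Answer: -120/2203 - √12197/2203 ≈ -0.10460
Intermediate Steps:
D(Q) = -20
w = √12197 ≈ 110.44
u(C) = -100 + C (u(C) = -4 + (-96 + C) = -100 + C)
1/(w + u(D(-4))) = 1/(√12197 + (-100 - 20)) = 1/(√12197 - 120) = 1/(-120 + √12197)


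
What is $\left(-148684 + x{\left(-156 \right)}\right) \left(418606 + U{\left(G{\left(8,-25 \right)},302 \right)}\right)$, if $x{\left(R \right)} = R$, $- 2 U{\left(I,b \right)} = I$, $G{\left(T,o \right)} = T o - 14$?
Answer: $-62321242920$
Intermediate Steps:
$G{\left(T,o \right)} = -14 + T o$
$U{\left(I,b \right)} = - \frac{I}{2}$
$\left(-148684 + x{\left(-156 \right)}\right) \left(418606 + U{\left(G{\left(8,-25 \right)},302 \right)}\right) = \left(-148684 - 156\right) \left(418606 - \frac{-14 + 8 \left(-25\right)}{2}\right) = - 148840 \left(418606 - \frac{-14 - 200}{2}\right) = - 148840 \left(418606 - -107\right) = - 148840 \left(418606 + 107\right) = \left(-148840\right) 418713 = -62321242920$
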